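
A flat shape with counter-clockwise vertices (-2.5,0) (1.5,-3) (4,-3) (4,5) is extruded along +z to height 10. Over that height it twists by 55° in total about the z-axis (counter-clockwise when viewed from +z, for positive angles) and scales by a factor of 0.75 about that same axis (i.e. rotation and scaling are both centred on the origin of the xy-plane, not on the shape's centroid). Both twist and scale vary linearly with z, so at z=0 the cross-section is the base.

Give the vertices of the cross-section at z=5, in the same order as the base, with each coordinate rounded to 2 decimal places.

t = z/height = 5/10 = 0.5
s = 1 + (scale-1)·z/height = 1 + (0.75-1)·5/10 = 0.875000
θ = twist·z/height = 55°·5/10 = 27.5000° = 0.479966 rad
cos θ = 0.887011, sin θ = 0.461749 (intermediates below are computed at full precision and shown rounded to 5 d.p.)
v1: (-2.5,0) → rotate → (-2.21753,-1.15437) → ×s → (-1.94034,-1.01008) → (-1.94,-1.01)
v2: (1.5,-3) → rotate → (2.71576,-1.96841) → ×s → (2.37629,-1.72236) → (2.38,-1.72)
v3: (4,-3) → rotate → (4.93329,-0.81404) → ×s → (4.31663,-0.71228) → (4.32,-0.71)
v4: (4,5) → rotate → (1.23930,6.28205) → ×s → (1.08439,5.49679) → (1.08,5.50)

Cross-section at z=5: (-1.94,-1.01) (2.38,-1.72) (4.32,-0.71) (1.08,5.50)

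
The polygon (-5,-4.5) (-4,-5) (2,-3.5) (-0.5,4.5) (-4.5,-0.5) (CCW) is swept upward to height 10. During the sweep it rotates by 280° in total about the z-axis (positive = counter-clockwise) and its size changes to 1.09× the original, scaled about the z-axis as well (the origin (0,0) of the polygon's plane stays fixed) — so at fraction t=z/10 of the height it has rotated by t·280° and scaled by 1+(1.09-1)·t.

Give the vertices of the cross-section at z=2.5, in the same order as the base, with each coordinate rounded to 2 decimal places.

Cross-section at z=2.5: (2.58,-6.38) (3.41,-5.59) (4.06,0.70) (-4.50,1.09) (-1.09,-4.50)

t = z/height = 2.5/10 = 0.25
s = 1 + (scale-1)·z/height = 1 + (1.09-1)·2.5/10 = 1.022500
θ = twist·z/height = 280°·2.5/10 = 70.0000° = 1.221730 rad
cos θ = 0.342020, sin θ = 0.939693 (intermediates below are computed at full precision and shown rounded to 5 d.p.)
v1: (-5,-4.5) → rotate → (2.51852,-6.23755) → ×s → (2.57518,-6.37790) → (2.58,-6.38)
v2: (-4,-5) → rotate → (3.33038,-5.46887) → ×s → (3.40532,-5.59192) → (3.41,-5.59)
v3: (2,-3.5) → rotate → (3.97296,0.68231) → ×s → (4.06236,0.69767) → (4.06,0.70)
v4: (-0.5,4.5) → rotate → (-4.39963,1.06924) → ×s → (-4.49862,1.09330) → (-4.50,1.09)
v5: (-4.5,-0.5) → rotate → (-1.06924,-4.39963) → ×s → (-1.09330,-4.49862) → (-1.09,-4.50)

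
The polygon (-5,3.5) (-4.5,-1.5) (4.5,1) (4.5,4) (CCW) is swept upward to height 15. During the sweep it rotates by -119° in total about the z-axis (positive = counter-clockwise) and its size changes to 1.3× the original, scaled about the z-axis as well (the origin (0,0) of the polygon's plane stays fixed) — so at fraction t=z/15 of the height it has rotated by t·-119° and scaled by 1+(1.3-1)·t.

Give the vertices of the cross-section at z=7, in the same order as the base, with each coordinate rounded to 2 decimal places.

Cross-section at z=7: (0.06,6.96) (-4.31,3.26) (3.84,-3.58) (6.66,-1.65)

t = z/height = 7/15 = 0.466667
s = 1 + (scale-1)·z/height = 1 + (1.3-1)·7/15 = 1.140000
θ = twist·z/height = -119°·7/15 = -55.5333° = -0.969240 rad
cos θ = 0.565927, sin θ = -0.824456 (intermediates below are computed at full precision and shown rounded to 5 d.p.)
v1: (-5,3.5) → rotate → (0.05596,6.10302) → ×s → (0.06380,6.95744) → (0.06,6.96)
v2: (-4.5,-1.5) → rotate → (-3.78335,2.86116) → ×s → (-4.31302,3.26172) → (-4.31,3.26)
v3: (4.5,1) → rotate → (3.37113,-3.14412) → ×s → (3.84308,-3.58430) → (3.84,-3.58)
v4: (4.5,4) → rotate → (5.84449,-1.44634) → ×s → (6.66272,-1.64883) → (6.66,-1.65)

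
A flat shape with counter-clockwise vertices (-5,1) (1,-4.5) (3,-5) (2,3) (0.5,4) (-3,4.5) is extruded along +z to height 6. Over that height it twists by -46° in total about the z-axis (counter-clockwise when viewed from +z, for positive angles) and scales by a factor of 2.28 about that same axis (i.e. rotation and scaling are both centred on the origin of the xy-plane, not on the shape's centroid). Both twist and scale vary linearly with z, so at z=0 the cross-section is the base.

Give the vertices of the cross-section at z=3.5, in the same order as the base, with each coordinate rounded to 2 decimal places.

Cross-section at z=3.5: (-7.00,5.50) (-1.99,-7.80) (0.73,-10.16) (5.48,3.10) (3.93,5.84) (-1.13,9.38)

t = z/height = 3.5/6 = 0.583333
s = 1 + (scale-1)·z/height = 1 + (2.28-1)·3.5/6 = 1.746667
θ = twist·z/height = -46°·3.5/6 = -26.8333° = -0.468330 rad
cos θ = 0.892323, sin θ = -0.451397 (intermediates below are computed at full precision and shown rounded to 5 d.p.)
v1: (-5,1) → rotate → (-4.01022,3.14931) → ×s → (-7.00452,5.50079) → (-7.00,5.50)
v2: (1,-4.5) → rotate → (-1.13896,-4.46685) → ×s → (-1.98939,-7.80210) → (-1.99,-7.80)
v3: (3,-5) → rotate → (0.41999,-5.81581) → ×s → (0.73358,-10.15828) → (0.73,-10.16)
v4: (2,3) → rotate → (3.13884,1.77418) → ×s → (5.48250,3.09890) → (5.48,3.10)
v5: (0.5,4) → rotate → (2.25175,3.34360) → ×s → (3.93305,5.84015) → (3.93,5.84)
v6: (-3,4.5) → rotate → (-0.64568,5.36965) → ×s → (-1.12780,9.37898) → (-1.13,9.38)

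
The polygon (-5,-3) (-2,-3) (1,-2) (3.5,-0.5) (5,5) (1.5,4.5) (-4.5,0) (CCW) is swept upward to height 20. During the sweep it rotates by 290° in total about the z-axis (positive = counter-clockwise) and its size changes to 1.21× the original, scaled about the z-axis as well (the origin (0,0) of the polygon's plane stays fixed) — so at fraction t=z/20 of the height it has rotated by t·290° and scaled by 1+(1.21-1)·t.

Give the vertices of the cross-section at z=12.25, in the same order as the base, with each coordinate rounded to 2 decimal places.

t = z/height = 12.25/20 = 0.6125
s = 1 + (scale-1)·z/height = 1 + (1.21-1)·12.25/20 = 1.128625
θ = twist·z/height = 290°·12.25/20 = 177.6250° = 3.100141 rad
cos θ = -0.999141, sin θ = 0.041440 (intermediates below are computed at full precision and shown rounded to 5 d.p.)
v1: (-5,-3) → rotate → (5.12002,2.79022) → ×s → (5.77859,3.14912) → (5.78,3.15)
v2: (-2,-3) → rotate → (2.12260,2.91454) → ×s → (2.39562,3.28943) → (2.40,3.29)
v3: (1,-2) → rotate → (-0.91626,2.03972) → ×s → (-1.03412,2.30208) → (-1.03,2.30)
v4: (3.5,-0.5) → rotate → (-3.47627,0.64461) → ×s → (-3.92341,0.72752) → (-3.92,0.73)
v5: (5,5) → rotate → (-5.20290,-4.78851) → ×s → (-5.87213,-5.40443) → (-5.87,-5.40)
v6: (1.5,4.5) → rotate → (-1.68519,-4.43397) → ×s → (-1.90195,-5.00430) → (-1.90,-5.00)
v7: (-4.5,0) → rotate → (4.49613,-0.18648) → ×s → (5.07445,-0.21046) → (5.07,-0.21)

Cross-section at z=12.25: (5.78,3.15) (2.40,3.29) (-1.03,2.30) (-3.92,0.73) (-5.87,-5.40) (-1.90,-5.00) (5.07,-0.21)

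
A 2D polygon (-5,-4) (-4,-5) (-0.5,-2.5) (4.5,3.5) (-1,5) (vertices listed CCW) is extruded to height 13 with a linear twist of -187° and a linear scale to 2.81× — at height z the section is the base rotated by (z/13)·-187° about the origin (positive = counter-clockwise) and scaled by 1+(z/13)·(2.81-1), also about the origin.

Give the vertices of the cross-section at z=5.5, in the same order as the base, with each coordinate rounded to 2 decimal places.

t = z/height = 5.5/13 = 0.423077
s = 1 + (scale-1)·z/height = 1 + (2.81-1)·5.5/13 = 1.765769
θ = twist·z/height = -187°·5.5/13 = -79.1154° = -1.380824 rad
cos θ = 0.188832, sin θ = -0.982009 (intermediates below are computed at full precision and shown rounded to 5 d.p.)
v1: (-5,-4) → rotate → (-4.87220,4.15472) → ×s → (-8.60317,7.33628) → (-8.60,7.34)
v2: (-4,-5) → rotate → (-5.66537,2.98388) → ×s → (-10.00374,5.26884) → (-10.00,5.27)
v3: (-0.5,-2.5) → rotate → (-2.54944,0.01893) → ×s → (-4.50172,0.03342) → (-4.50,0.03)
v4: (4.5,3.5) → rotate → (4.28678,-3.75813) → ×s → (7.56946,-6.63599) → (7.57,-6.64)
v5: (-1,5) → rotate → (4.72122,1.92617) → ×s → (8.33658,3.40117) → (8.34,3.40)

Cross-section at z=5.5: (-8.60,7.34) (-10.00,5.27) (-4.50,0.03) (7.57,-6.64) (8.34,3.40)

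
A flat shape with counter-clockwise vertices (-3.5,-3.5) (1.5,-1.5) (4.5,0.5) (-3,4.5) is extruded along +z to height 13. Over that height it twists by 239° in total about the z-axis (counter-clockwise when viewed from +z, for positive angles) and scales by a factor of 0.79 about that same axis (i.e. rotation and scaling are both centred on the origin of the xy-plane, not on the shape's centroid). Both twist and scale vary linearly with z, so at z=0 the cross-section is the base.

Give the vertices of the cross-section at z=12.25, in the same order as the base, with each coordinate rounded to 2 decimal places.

t = z/height = 12.25/13 = 0.942308
s = 1 + (scale-1)·z/height = 1 + (0.79-1)·12.25/13 = 0.802115
θ = twist·z/height = 239°·12.25/13 = 225.2115° = 3.930683 rad
cos θ = -0.704491, sin θ = -0.709713 (intermediates below are computed at full precision and shown rounded to 5 d.p.)
v1: (-3.5,-3.5) → rotate → (-0.01827,4.94971) → ×s → (-0.01466,3.97024) → (-0.01,3.97)
v2: (1.5,-1.5) → rotate → (-2.12131,-0.00783) → ×s → (-1.70153,-0.00628) → (-1.70,-0.01)
v3: (4.5,0.5) → rotate → (-2.81535,-3.54595) → ×s → (-2.25824,-2.84426) → (-2.26,-2.84)
v4: (-3,4.5) → rotate → (5.30718,-1.04107) → ×s → (4.25697,-0.83506) → (4.26,-0.84)

Cross-section at z=12.25: (-0.01,3.97) (-1.70,-0.01) (-2.26,-2.84) (4.26,-0.84)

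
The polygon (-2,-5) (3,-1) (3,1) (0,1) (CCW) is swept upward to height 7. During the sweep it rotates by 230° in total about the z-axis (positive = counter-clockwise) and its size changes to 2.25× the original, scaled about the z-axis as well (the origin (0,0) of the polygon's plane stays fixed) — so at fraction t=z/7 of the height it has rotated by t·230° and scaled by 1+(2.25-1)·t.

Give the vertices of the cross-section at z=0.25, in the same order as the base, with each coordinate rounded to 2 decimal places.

t = z/height = 0.25/7 = 0.0357143
s = 1 + (scale-1)·z/height = 1 + (2.25-1)·0.25/7 = 1.044643
θ = twist·z/height = 230°·0.25/7 = 8.2143° = 0.143366 rad
cos θ = 0.989741, sin θ = 0.142876 (intermediates below are computed at full precision and shown rounded to 5 d.p.)
v1: (-2,-5) → rotate → (-1.26510,-5.23445) → ×s → (-1.32158,-5.46814) → (-1.32,-5.47)
v2: (3,-1) → rotate → (3.11210,-0.56111) → ×s → (3.25103,-0.58616) → (3.25,-0.59)
v3: (3,1) → rotate → (2.82635,1.41837) → ×s → (2.95252,1.48169) → (2.95,1.48)
v4: (0,1) → rotate → (-0.14288,0.98974) → ×s → (-0.14925,1.03393) → (-0.15,1.03)

Cross-section at z=0.25: (-1.32,-5.47) (3.25,-0.59) (2.95,1.48) (-0.15,1.03)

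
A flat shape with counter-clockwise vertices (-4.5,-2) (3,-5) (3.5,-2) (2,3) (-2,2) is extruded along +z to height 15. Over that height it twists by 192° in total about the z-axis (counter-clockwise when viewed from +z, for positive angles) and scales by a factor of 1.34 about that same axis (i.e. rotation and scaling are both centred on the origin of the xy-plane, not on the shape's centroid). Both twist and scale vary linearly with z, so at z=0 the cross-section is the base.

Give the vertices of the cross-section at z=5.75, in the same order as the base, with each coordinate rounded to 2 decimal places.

t = z/height = 5.75/15 = 0.383333
s = 1 + (scale-1)·z/height = 1 + (1.34-1)·5.75/15 = 1.130333
θ = twist·z/height = 192°·5.75/15 = 73.6000° = 1.284562 rad
cos θ = 0.282341, sin θ = 0.959314 (intermediates below are computed at full precision and shown rounded to 5 d.p.)
v1: (-4.5,-2) → rotate → (0.64809,-4.88160) → ×s → (0.73256,-5.51783) → (0.73,-5.52)
v2: (3,-5) → rotate → (5.64359,1.46623) → ×s → (6.37914,1.65733) → (6.38,1.66)
v3: (3.5,-2) → rotate → (2.90682,2.79292) → ×s → (3.28568,3.15693) → (3.29,3.16)
v4: (2,3) → rotate → (-2.31326,2.76565) → ×s → (-2.61475,3.12611) → (-2.61,3.13)
v5: (-2,2) → rotate → (-2.48331,-1.35395) → ×s → (-2.80697,-1.53041) → (-2.81,-1.53)

Cross-section at z=5.75: (0.73,-5.52) (6.38,1.66) (3.29,3.16) (-2.61,3.13) (-2.81,-1.53)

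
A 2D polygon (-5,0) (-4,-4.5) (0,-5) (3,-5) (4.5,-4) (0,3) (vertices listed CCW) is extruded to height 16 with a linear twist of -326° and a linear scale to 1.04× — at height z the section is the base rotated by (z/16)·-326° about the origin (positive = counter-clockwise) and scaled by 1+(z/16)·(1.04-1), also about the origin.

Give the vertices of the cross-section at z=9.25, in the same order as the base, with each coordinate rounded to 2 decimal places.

Cross-section at z=9.25: (5.06,-0.75) (4.73,3.95) (0.75,5.06) (-2.28,5.51) (-3.95,4.73) (-0.45,-3.04)

t = z/height = 9.25/16 = 0.578125
s = 1 + (scale-1)·z/height = 1 + (1.04-1)·9.25/16 = 1.023125
θ = twist·z/height = -326°·9.25/16 = -188.4688° = -3.289400 rad
cos θ = -0.989096, sin θ = 0.147270 (intermediates below are computed at full precision and shown rounded to 5 d.p.)
v1: (-5,0) → rotate → (4.94548,-0.73635) → ×s → (5.05985,-0.75338) → (5.06,-0.75)
v2: (-4,-4.5) → rotate → (4.61910,3.86185) → ×s → (4.72592,3.95116) → (4.73,3.95)
v3: (0,-5) → rotate → (0.73635,4.94548) → ×s → (0.75338,5.05985) → (0.75,5.06)
v4: (3,-5) → rotate → (-2.23094,5.38729) → ×s → (-2.28253,5.51187) → (-2.28,5.51)
v5: (4.5,-4) → rotate → (-3.86185,4.61910) → ×s → (-3.95116,4.72592) → (-3.95,4.73)
v6: (0,3) → rotate → (-0.44181,-2.96729) → ×s → (-0.45203,-3.03591) → (-0.45,-3.04)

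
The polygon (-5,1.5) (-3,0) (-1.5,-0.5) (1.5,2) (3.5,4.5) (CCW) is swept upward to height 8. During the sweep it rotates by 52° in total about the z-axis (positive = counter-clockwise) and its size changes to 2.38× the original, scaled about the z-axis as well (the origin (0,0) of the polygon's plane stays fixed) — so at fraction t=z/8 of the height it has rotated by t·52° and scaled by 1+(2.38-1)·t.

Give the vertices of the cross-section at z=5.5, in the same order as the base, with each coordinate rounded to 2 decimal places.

t = z/height = 5.5/8 = 0.6875
s = 1 + (scale-1)·z/height = 1 + (2.38-1)·5.5/8 = 1.948750
θ = twist·z/height = 52°·5.5/8 = 35.7500° = 0.623955 rad
cos θ = 0.811574, sin θ = 0.584250 (intermediates below are computed at full precision and shown rounded to 5 d.p.)
v1: (-5,1.5) → rotate → (-4.93424,-1.70389) → ×s → (-9.61561,-3.32045) → (-9.62,-3.32)
v2: (-3,0) → rotate → (-2.43472,-1.75275) → ×s → (-4.74466,-3.41567) → (-4.74,-3.42)
v3: (-1.5,-0.5) → rotate → (-0.92524,-1.28216) → ×s → (-1.80305,-2.49861) → (-1.80,-2.50)
v4: (1.5,2) → rotate → (0.04886,2.49952) → ×s → (0.09522,4.87094) → (0.10,4.87)
v5: (3.5,4.5) → rotate → (0.21139,5.69696) → ×s → (0.41194,11.10194) → (0.41,11.10)

Cross-section at z=5.5: (-9.62,-3.32) (-4.74,-3.42) (-1.80,-2.50) (0.10,4.87) (0.41,11.10)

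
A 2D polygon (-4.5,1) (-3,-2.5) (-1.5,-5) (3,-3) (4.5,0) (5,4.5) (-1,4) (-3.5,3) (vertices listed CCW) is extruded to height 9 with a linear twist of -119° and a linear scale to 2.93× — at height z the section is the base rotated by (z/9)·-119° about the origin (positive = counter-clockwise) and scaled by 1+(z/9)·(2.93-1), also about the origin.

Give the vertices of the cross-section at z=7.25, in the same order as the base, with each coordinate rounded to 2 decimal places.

t = z/height = 7.25/9 = 0.805556
s = 1 + (scale-1)·z/height = 1 + (2.93-1)·7.25/9 = 2.554722
θ = twist·z/height = -119°·7.25/9 = -95.8611° = -1.673092 rad
cos θ = -0.102117, sin θ = -0.994772 (intermediates below are computed at full precision and shown rounded to 5 d.p.)
v1: (-4.5,1) → rotate → (1.45430,4.37436) → ×s → (3.71533,11.17527) → (3.72,11.18)
v2: (-3,-2.5) → rotate → (-2.18058,3.23961) → ×s → (-5.57077,8.27630) → (-5.57,8.28)
v3: (-1.5,-5) → rotate → (-4.82069,2.00275) → ×s → (-12.31551,5.11646) → (-12.32,5.12)
v4: (3,-3) → rotate → (-3.29067,-2.67796) → ×s → (-8.40675,-6.84146) → (-8.41,-6.84)
v5: (4.5,0) → rotate → (-0.45953,-4.47648) → ×s → (-1.17397,-11.43615) → (-1.17,-11.44)
v6: (5,4.5) → rotate → (3.96589,-5.43339) → ×s → (10.13174,-13.88080) → (10.13,-13.88)
v7: (-1,4) → rotate → (4.08121,0.58630) → ×s → (10.42635,1.49784) → (10.43,1.50)
v8: (-3.5,3) → rotate → (3.34173,3.17535) → ×s → (8.53719,8.11214) → (8.54,8.11)

Cross-section at z=7.25: (3.72,11.18) (-5.57,8.28) (-12.32,5.12) (-8.41,-6.84) (-1.17,-11.44) (10.13,-13.88) (10.43,1.50) (8.54,8.11)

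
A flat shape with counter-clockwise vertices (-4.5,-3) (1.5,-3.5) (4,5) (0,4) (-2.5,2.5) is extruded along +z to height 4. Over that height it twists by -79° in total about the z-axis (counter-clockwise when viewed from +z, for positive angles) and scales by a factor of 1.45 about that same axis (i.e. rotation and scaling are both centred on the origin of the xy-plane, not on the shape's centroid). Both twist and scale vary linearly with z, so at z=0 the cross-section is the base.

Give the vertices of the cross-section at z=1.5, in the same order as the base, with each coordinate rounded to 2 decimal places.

t = z/height = 1.5/4 = 0.375
s = 1 + (scale-1)·z/height = 1 + (1.45-1)·1.5/4 = 1.168750
θ = twist·z/height = -79°·1.5/4 = -29.6250° = -0.517054 rad
cos θ = 0.869279, sin θ = -0.494321 (intermediates below are computed at full precision and shown rounded to 5 d.p.)
v1: (-4.5,-3) → rotate → (-5.39472,-0.38339) → ×s → (-6.30508,-0.44809) → (-6.31,-0.45)
v2: (1.5,-3.5) → rotate → (-0.42621,-3.78396) → ×s → (-0.49813,-4.42250) → (-0.50,-4.42)
v3: (4,5) → rotate → (5.94872,2.36911) → ×s → (6.95257,2.76890) → (6.95,2.77)
v4: (0,4) → rotate → (1.97728,3.47712) → ×s → (2.31095,4.06388) → (2.31,4.06)
v5: (-2.5,2.5) → rotate → (-0.93740,3.40900) → ×s → (-1.09558,3.98427) → (-1.10,3.98)

Cross-section at z=1.5: (-6.31,-0.45) (-0.50,-4.42) (6.95,2.77) (2.31,4.06) (-1.10,3.98)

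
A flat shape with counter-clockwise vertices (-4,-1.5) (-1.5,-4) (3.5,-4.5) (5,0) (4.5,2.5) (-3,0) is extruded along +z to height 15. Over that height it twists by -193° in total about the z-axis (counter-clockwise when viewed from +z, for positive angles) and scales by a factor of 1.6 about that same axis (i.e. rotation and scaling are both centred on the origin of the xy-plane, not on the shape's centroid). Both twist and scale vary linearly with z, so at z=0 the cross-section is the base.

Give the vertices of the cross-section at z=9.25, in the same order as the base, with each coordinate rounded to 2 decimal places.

Cross-section at z=9.25: (0.86,5.79) (-3.80,4.46) (-7.72,-1.20) (-3.32,-5.99) (0.00,-7.05) (1.99,3.59)

t = z/height = 9.25/15 = 0.616667
s = 1 + (scale-1)·z/height = 1 + (1.6-1)·9.25/15 = 1.370000
θ = twist·z/height = -193°·9.25/15 = -119.0167° = -2.077233 rad
cos θ = -0.485064, sin θ = -0.874479 (intermediates below are computed at full precision and shown rounded to 5 d.p.)
v1: (-4,-1.5) → rotate → (0.62854,4.22551) → ×s → (0.86110,5.78895) → (0.86,5.79)
v2: (-1.5,-4) → rotate → (-2.77032,3.25197) → ×s → (-3.79534,4.45520) → (-3.80,4.46)
v3: (3.5,-4.5) → rotate → (-5.63288,-0.87789) → ×s → (-7.71704,-1.20271) → (-7.72,-1.20)
v4: (5,0) → rotate → (-2.42532,-4.37239) → ×s → (-3.32269,-5.99018) → (-3.32,-5.99)
v5: (4.5,2.5) → rotate → (0.00341,-5.14781) → ×s → (0.00467,-7.05251) → (0.00,-7.05)
v6: (-3,0) → rotate → (1.45519,2.62344) → ×s → (1.99361,3.59411) → (1.99,3.59)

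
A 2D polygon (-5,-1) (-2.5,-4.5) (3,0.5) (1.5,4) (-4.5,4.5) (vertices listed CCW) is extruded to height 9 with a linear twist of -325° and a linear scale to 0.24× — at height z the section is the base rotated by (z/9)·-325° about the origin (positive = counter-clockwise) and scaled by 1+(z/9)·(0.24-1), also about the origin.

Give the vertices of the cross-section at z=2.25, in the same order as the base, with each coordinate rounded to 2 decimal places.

Cross-section at z=2.25: (-1.42,3.88) (-3.91,1.45) (0.77,-2.34) (3.39,-0.71) (3.05,4.16)

t = z/height = 2.25/9 = 0.25
s = 1 + (scale-1)·z/height = 1 + (0.24-1)·2.25/9 = 0.810000
θ = twist·z/height = -325°·2.25/9 = -81.2500° = -1.418080 rad
cos θ = 0.152123, sin θ = -0.988362 (intermediates below are computed at full precision and shown rounded to 5 d.p.)
v1: (-5,-1) → rotate → (-1.74898,4.78968) → ×s → (-1.41667,3.87964) → (-1.42,3.88)
v2: (-2.5,-4.5) → rotate → (-4.82794,1.78635) → ×s → (-3.91063,1.44694) → (-3.91,1.45)
v3: (3,0.5) → rotate → (0.95055,-2.88902) → ×s → (0.76995,-2.34011) → (0.77,-2.34)
v4: (1.5,4) → rotate → (4.18163,-0.87405) → ×s → (3.38712,-0.70798) → (3.39,-0.71)
v5: (-4.5,4.5) → rotate → (3.76307,5.13218) → ×s → (3.04809,4.15707) → (3.05,4.16)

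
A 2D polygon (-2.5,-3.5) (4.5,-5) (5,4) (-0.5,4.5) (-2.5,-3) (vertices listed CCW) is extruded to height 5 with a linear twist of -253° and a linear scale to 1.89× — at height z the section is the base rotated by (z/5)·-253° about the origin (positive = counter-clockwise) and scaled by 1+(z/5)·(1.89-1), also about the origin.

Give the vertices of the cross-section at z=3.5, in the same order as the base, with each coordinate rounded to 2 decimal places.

Cross-section at z=3.5: (3.76,5.88) (-7.70,7.74) (-7.78,-6.89) (1.18,-7.25) (3.81,5.07)

t = z/height = 3.5/5 = 0.7
s = 1 + (scale-1)·z/height = 1 + (1.89-1)·3.5/5 = 1.623000
θ = twist·z/height = -253°·3.5/5 = -177.1000° = -3.090978 rad
cos θ = -0.998719, sin θ = -0.050593 (intermediates below are computed at full precision and shown rounded to 5 d.p.)
v1: (-2.5,-3.5) → rotate → (2.31972,3.62200) → ×s → (3.76491,5.87851) → (3.76,5.88)
v2: (4.5,-5) → rotate → (-4.74720,4.76593) → ×s → (-7.70471,7.73510) → (-7.70,7.74)
v3: (5,4) → rotate → (-4.79123,-4.24784) → ×s → (-7.77616,-6.89425) → (-7.78,-6.89)
v4: (-0.5,4.5) → rotate → (0.72703,-4.46894) → ×s → (1.17997,-7.25309) → (1.18,-7.25)
v5: (-2.5,-3) → rotate → (2.34502,3.12264) → ×s → (3.80597,5.06805) → (3.81,5.07)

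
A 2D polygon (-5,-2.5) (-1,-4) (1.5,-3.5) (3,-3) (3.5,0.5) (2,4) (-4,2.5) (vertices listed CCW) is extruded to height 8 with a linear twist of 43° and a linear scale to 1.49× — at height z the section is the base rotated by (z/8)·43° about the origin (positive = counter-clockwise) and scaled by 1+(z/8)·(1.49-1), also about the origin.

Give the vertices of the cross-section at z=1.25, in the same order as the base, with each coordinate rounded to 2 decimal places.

Cross-section at z=1.25: (-5.03,-3.30) (-0.57,-4.40) (2.04,-3.55) (3.59,-2.83) (3.68,0.98) (1.63,4.53) (-4.59,2.17)

t = z/height = 1.25/8 = 0.15625
s = 1 + (scale-1)·z/height = 1 + (1.49-1)·1.25/8 = 1.076563
θ = twist·z/height = 43°·1.25/8 = 6.7188° = 0.117264 rad
cos θ = 0.993132, sin θ = 0.116996 (intermediates below are computed at full precision and shown rounded to 5 d.p.)
v1: (-5,-2.5) → rotate → (-4.67317,-3.06781) → ×s → (-5.03096,-3.30269) → (-5.03,-3.30)
v2: (-1,-4) → rotate → (-0.52515,-4.08953) → ×s → (-0.56536,-4.40263) → (-0.57,-4.40)
v3: (1.5,-3.5) → rotate → (1.89918,-3.30047) → ×s → (2.04459,-3.55316) → (2.04,-3.55)
v4: (3,-3) → rotate → (3.33038,-2.62841) → ×s → (3.58537,-2.82965) → (3.59,-2.83)
v5: (3.5,0.5) → rotate → (3.41747,0.90605) → ×s → (3.67912,0.97542) → (3.68,0.98)
v6: (2,4) → rotate → (1.51828,4.20652) → ×s → (1.63453,4.52858) → (1.63,4.53)
v7: (-4,2.5) → rotate → (-4.26502,2.01485) → ×s → (-4.59156,2.16911) → (-4.59,2.17)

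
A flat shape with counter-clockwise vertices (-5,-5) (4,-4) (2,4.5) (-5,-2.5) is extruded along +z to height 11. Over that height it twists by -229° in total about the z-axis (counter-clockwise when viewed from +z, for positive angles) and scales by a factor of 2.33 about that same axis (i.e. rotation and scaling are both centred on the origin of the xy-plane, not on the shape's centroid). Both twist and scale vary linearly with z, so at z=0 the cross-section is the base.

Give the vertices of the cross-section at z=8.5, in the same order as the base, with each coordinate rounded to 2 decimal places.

Cross-section at z=8.5: (9.59,10.66) (-8.53,7.67) (-3.56,-9.33) (9.85,5.60)

t = z/height = 8.5/11 = 0.772727
s = 1 + (scale-1)·z/height = 1 + (2.33-1)·8.5/11 = 2.027727
θ = twist·z/height = -229°·8.5/11 = -176.9545° = -3.088439 rad
cos θ = -0.998588, sin θ = -0.053128 (intermediates below are computed at full precision and shown rounded to 5 d.p.)
v1: (-5,-5) → rotate → (4.72730,5.25858) → ×s → (9.58567,10.66296) → (9.59,10.66)
v2: (4,-4) → rotate → (-4.20686,3.78184) → ×s → (-8.53037,7.66854) → (-8.53,7.67)
v3: (2,4.5) → rotate → (-1.75810,-4.59990) → ×s → (-3.56494,-9.32734) → (-3.56,-9.33)
v4: (-5,-2.5) → rotate → (4.86012,2.76211) → ×s → (9.85499,5.60081) → (9.85,5.60)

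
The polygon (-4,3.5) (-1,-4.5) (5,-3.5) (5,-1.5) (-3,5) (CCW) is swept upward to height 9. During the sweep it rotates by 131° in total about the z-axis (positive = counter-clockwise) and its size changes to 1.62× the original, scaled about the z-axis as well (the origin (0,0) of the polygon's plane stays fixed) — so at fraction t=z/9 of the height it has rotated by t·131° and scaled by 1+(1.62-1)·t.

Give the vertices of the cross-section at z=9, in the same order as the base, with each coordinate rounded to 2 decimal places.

t = z/height = 9/9 = 1
s = 1 + (scale-1)·z/height = 1 + (1.62-1)·9/9 = 1.620000
θ = twist·z/height = 131°·9/9 = 131.0000° = 2.286381 rad
cos θ = -0.656059, sin θ = 0.754710 (intermediates below are computed at full precision and shown rounded to 5 d.p.)
v1: (-4,3.5) → rotate → (-0.01725,-5.31504) → ×s → (-0.02794,-8.61037) → (-0.03,-8.61)
v2: (-1,-4.5) → rotate → (4.05225,2.19756) → ×s → (6.56465,3.56004) → (6.56,3.56)
v3: (5,-3.5) → rotate → (-0.63881,6.06975) → ×s → (-1.03487,9.83300) → (-1.03,9.83)
v4: (5,-1.5) → rotate → (-2.14823,4.75764) → ×s → (-3.48013,7.70737) → (-3.48,7.71)
v5: (-3,5) → rotate → (-1.80537,-5.54442) → ×s → (-2.92470,-8.98197) → (-2.92,-8.98)

Cross-section at z=9: (-0.03,-8.61) (6.56,3.56) (-1.03,9.83) (-3.48,7.71) (-2.92,-8.98)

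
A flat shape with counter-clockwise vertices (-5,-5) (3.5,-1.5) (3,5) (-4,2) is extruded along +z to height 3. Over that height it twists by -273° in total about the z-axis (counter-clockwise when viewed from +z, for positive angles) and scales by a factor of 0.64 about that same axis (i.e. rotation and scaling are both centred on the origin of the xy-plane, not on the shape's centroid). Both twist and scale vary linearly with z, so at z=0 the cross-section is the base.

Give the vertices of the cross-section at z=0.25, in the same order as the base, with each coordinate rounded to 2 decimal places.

t = z/height = 0.25/3 = 0.0833333
s = 1 + (scale-1)·z/height = 1 + (0.64-1)·0.25/3 = 0.970000
θ = twist·z/height = -273°·0.25/3 = -22.7500° = -0.397062 rad
cos θ = 0.922201, sin θ = -0.386711 (intermediates below are computed at full precision and shown rounded to 5 d.p.)
v1: (-5,-5) → rotate → (-6.54456,-2.67745) → ×s → (-6.34822,-2.59713) → (-6.35,-2.60)
v2: (3.5,-1.5) → rotate → (2.64764,-2.73679) → ×s → (2.56821,-2.65469) → (2.57,-2.65)
v3: (3,5) → rotate → (4.70016,3.45087) → ×s → (4.55915,3.34735) → (4.56,3.35)
v4: (-4,2) → rotate → (-2.91538,3.39125) → ×s → (-2.82792,3.28951) → (-2.83,3.29)

Cross-section at z=0.25: (-6.35,-2.60) (2.57,-2.65) (4.56,3.35) (-2.83,3.29)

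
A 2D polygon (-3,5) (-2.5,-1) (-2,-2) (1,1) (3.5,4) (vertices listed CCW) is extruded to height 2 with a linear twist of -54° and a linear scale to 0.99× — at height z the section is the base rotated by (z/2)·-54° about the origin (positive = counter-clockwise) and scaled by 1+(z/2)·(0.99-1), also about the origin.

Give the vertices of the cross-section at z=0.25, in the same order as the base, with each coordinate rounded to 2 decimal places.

t = z/height = 0.25/2 = 0.125
s = 1 + (scale-1)·z/height = 1 + (0.99-1)·0.25/2 = 0.998750
θ = twist·z/height = -54°·0.25/2 = -6.7500° = -0.117810 rad
cos θ = 0.993068, sin θ = -0.117537 (intermediates below are computed at full precision and shown rounded to 5 d.p.)
v1: (-3,5) → rotate → (-2.39152,5.31795) → ×s → (-2.38853,5.31131) → (-2.39,5.31)
v2: (-2.5,-1) → rotate → (-2.60021,-0.69922) → ×s → (-2.59696,-0.69835) → (-2.60,-0.70)
v3: (-2,-2) → rotate → (-2.22121,-1.75106) → ×s → (-2.21844,-1.74887) → (-2.22,-1.75)
v4: (1,1) → rotate → (1.11061,0.87553) → ×s → (1.10922,0.87444) → (1.11,0.87)
v5: (3.5,4) → rotate → (3.94589,3.56089) → ×s → (3.94096,3.55644) → (3.94,3.56)

Cross-section at z=0.25: (-2.39,5.31) (-2.60,-0.70) (-2.22,-1.75) (1.11,0.87) (3.94,3.56)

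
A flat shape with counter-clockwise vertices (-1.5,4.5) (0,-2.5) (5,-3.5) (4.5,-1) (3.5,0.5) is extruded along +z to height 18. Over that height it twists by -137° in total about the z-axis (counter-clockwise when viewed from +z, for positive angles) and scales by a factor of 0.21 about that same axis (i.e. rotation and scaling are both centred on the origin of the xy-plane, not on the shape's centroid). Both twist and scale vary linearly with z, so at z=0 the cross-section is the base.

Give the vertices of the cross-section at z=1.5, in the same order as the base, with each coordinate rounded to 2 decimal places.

Cross-section at z=1.5: (-0.54,4.40) (-0.46,-2.29) (3.93,-4.13) (3.94,-1.75) (3.30,-0.19)

t = z/height = 1.5/18 = 0.0833333
s = 1 + (scale-1)·z/height = 1 + (0.21-1)·1.5/18 = 0.934167
θ = twist·z/height = -137°·1.5/18 = -11.4167° = -0.199258 rad
cos θ = 0.980214, sin θ = -0.197942 (intermediates below are computed at full precision and shown rounded to 5 d.p.)
v1: (-1.5,4.5) → rotate → (-0.57958,4.70788) → ×s → (-0.54142,4.39794) → (-0.54,4.40)
v2: (0,-2.5) → rotate → (-0.49486,-2.45053) → ×s → (-0.46228,-2.28921) → (-0.46,-2.29)
v3: (5,-3.5) → rotate → (4.20827,-4.42046) → ×s → (3.93123,-4.12945) → (3.93,-4.13)
v4: (4.5,-1) → rotate → (4.21302,-1.87095) → ×s → (3.93566,-1.74778) → (3.94,-1.75)
v5: (3.5,0.5) → rotate → (3.52972,-0.20269) → ×s → (3.29735,-0.18935) → (3.30,-0.19)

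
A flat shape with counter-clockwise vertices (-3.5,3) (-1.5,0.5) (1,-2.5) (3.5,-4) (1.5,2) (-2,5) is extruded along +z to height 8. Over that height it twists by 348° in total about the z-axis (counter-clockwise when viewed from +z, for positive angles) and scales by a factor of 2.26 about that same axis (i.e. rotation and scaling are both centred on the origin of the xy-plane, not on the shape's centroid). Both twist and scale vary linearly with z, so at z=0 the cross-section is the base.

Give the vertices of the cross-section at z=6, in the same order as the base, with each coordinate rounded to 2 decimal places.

Cross-section at z=6: (6.83,5.81) (1.42,2.73) (-5.11,-1.16) (-8.75,-5.51) (3.39,-3.49) (10.21,2.32)

t = z/height = 6/8 = 0.75
s = 1 + (scale-1)·z/height = 1 + (2.26-1)·6/8 = 1.945000
θ = twist·z/height = 348°·6/8 = 261.0000° = 4.555309 rad
cos θ = -0.156434, sin θ = -0.987688 (intermediates below are computed at full precision and shown rounded to 5 d.p.)
v1: (-3.5,3) → rotate → (3.51059,2.98761) → ×s → (6.82809,5.81089) → (6.83,5.81)
v2: (-1.5,0.5) → rotate → (0.72850,1.40332) → ×s → (1.41692,2.72945) → (1.42,2.73)
v3: (1,-2.5) → rotate → (-2.62566,-0.59660) → ×s → (-5.10690,-1.16039) → (-5.11,-1.16)
v4: (3.5,-4) → rotate → (-4.49827,-2.83117) → ×s → (-8.74914,-5.50663) → (-8.75,-5.51)
v5: (1.5,2) → rotate → (1.74072,-1.79440) → ×s → (3.38571,-3.49011) → (3.39,-3.49)
v6: (-2,5) → rotate → (5.25131,1.19320) → ×s → (10.21380,2.32078) → (10.21,2.32)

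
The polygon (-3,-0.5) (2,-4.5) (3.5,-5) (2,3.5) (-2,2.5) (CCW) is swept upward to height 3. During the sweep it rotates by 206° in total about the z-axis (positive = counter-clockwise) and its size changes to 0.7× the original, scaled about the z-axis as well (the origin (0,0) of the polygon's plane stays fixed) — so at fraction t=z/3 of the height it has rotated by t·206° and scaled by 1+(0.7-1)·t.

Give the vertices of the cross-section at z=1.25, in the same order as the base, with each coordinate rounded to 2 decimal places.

t = z/height = 1.25/3 = 0.416667
s = 1 + (scale-1)·z/height = 1 + (0.7-1)·1.25/3 = 0.875000
θ = twist·z/height = 206°·1.25/3 = 85.8333° = 1.498074 rad
cos θ = 0.072658, sin θ = 0.997357 (intermediates below are computed at full precision and shown rounded to 5 d.p.)
v1: (-3,-0.5) → rotate → (0.28070,-3.02840) → ×s → (0.24562,-2.64985) → (0.25,-2.65)
v2: (2,-4.5) → rotate → (4.63342,1.66775) → ×s → (4.05424,1.45928) → (4.05,1.46)
v3: (3.5,-5) → rotate → (5.24109,3.12746) → ×s → (4.58595,2.73653) → (4.59,2.74)
v4: (2,3.5) → rotate → (-3.34543,2.24902) → ×s → (-2.92725,1.96789) → (-2.93,1.97)
v5: (-2,2.5) → rotate → (-2.63871,-1.81307) → ×s → (-2.30887,-1.58644) → (-2.31,-1.59)

Cross-section at z=1.25: (0.25,-2.65) (4.05,1.46) (4.59,2.74) (-2.93,1.97) (-2.31,-1.59)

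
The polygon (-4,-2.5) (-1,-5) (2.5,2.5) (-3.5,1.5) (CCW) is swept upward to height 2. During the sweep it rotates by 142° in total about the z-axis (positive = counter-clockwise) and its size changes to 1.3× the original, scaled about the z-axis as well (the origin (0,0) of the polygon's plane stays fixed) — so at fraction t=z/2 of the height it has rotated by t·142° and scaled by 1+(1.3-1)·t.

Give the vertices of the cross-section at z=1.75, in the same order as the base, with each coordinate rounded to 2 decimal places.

t = z/height = 1.75/2 = 0.875
s = 1 + (scale-1)·z/height = 1 + (1.3-1)·1.75/2 = 1.262500
θ = twist·z/height = 142°·1.75/2 = 124.2500° = 2.168572 rad
cos θ = -0.562805, sin θ = 0.826590 (intermediates below are computed at full precision and shown rounded to 5 d.p.)
v1: (-4,-2.5) → rotate → (4.31769,-1.89935) → ×s → (5.45109,-2.39793) → (5.45,-2.40)
v2: (-1,-5) → rotate → (4.69575,1.98743) → ×s → (5.92839,2.50914) → (5.93,2.51)
v3: (2.5,2.5) → rotate → (-3.47349,0.65946) → ×s → (-4.38528,0.83257) → (-4.39,0.83)
v4: (-3.5,1.5) → rotate → (0.72993,-3.73727) → ×s → (0.92154,-4.71831) → (0.92,-4.72)

Cross-section at z=1.75: (5.45,-2.40) (5.93,2.51) (-4.39,0.83) (0.92,-4.72)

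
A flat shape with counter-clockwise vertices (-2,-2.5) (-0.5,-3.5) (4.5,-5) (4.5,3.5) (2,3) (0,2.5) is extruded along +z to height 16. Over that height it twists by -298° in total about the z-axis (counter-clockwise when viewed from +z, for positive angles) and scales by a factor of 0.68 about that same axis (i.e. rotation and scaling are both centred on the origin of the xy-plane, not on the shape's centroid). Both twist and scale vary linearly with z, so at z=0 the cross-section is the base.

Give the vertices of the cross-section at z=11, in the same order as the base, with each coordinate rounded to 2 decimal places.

t = z/height = 11/16 = 0.6875
s = 1 + (scale-1)·z/height = 1 + (0.68-1)·11/16 = 0.780000
θ = twist·z/height = -298°·11/16 = -204.8750° = -3.575743 rad
cos θ = -0.907228, sin θ = 0.420640 (intermediates below are computed at full precision and shown rounded to 5 d.p.)
v1: (-2,-2.5) → rotate → (2.86606,1.42679) → ×s → (2.23552,1.11290) → (2.24,1.11)
v2: (-0.5,-3.5) → rotate → (1.92585,2.96498) → ×s → (1.50217,2.31268) → (1.50,2.31)
v3: (4.5,-5) → rotate → (-1.97932,6.42902) → ×s → (-1.54387,5.01463) → (-1.54,5.01)
v4: (4.5,3.5) → rotate → (-5.55476,-1.28242) → ×s → (-4.33272,-1.00029) → (-4.33,-1.00)
v5: (2,3) → rotate → (-3.07638,-1.88040) → ×s → (-2.39957,-1.46671) → (-2.40,-1.47)
v6: (0,2.5) → rotate → (-1.05160,-2.26807) → ×s → (-0.82025,-1.76909) → (-0.82,-1.77)

Cross-section at z=11: (2.24,1.11) (1.50,2.31) (-1.54,5.01) (-4.33,-1.00) (-2.40,-1.47) (-0.82,-1.77)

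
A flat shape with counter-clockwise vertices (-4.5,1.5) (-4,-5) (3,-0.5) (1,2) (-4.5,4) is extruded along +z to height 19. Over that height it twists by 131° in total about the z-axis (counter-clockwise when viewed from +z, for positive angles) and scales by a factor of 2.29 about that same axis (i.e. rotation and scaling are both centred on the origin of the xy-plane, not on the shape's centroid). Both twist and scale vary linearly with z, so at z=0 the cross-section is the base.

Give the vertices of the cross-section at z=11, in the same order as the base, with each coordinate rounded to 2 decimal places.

Cross-section at z=11: (-4.46,-6.98) (6.76,-8.91) (2.13,4.87) (-2.96,2.55) (-8.70,-5.91)

t = z/height = 11/19 = 0.578947
s = 1 + (scale-1)·z/height = 1 + (2.29-1)·11/19 = 1.746842
θ = twist·z/height = 131°·11/19 = 75.8421° = 1.323694 rad
cos θ = 0.244595, sin θ = 0.969625 (intermediates below are computed at full precision and shown rounded to 5 d.p.)
v1: (-4.5,1.5) → rotate → (-2.55512,-3.99642) → ×s → (-4.46338,-6.98112) → (-4.46,-6.98)
v2: (-4,-5) → rotate → (3.86975,-5.10148) → ×s → (6.75984,-8.91147) → (6.76,-8.91)
v3: (3,-0.5) → rotate → (1.21860,2.78658) → ×s → (2.12870,4.86771) → (2.13,4.87)
v4: (1,2) → rotate → (-1.69466,1.45882) → ×s → (-2.96030,2.54832) → (-2.96,2.55)
v5: (-4.5,4) → rotate → (-4.97918,-3.38493) → ×s → (-8.69784,-5.91295) → (-8.70,-5.91)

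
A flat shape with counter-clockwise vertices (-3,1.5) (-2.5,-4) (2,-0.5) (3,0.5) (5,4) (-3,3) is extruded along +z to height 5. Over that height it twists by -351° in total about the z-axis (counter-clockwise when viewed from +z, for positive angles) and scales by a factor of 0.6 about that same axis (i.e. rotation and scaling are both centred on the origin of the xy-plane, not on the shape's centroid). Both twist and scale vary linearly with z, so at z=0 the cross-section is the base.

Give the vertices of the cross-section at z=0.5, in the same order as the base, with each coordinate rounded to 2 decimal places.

Cross-section at z=0.5: (-1.53,2.83) (-4.17,-1.76) (1.29,-1.50) (2.63,-1.26) (6.14,0.38) (-0.70,4.01)

t = z/height = 0.5/5 = 0.1
s = 1 + (scale-1)·z/height = 1 + (0.6-1)·0.5/5 = 0.960000
θ = twist·z/height = -351°·0.5/5 = -35.1000° = -0.612611 rad
cos θ = 0.818150, sin θ = -0.575005 (intermediates below are computed at full precision and shown rounded to 5 d.p.)
v1: (-3,1.5) → rotate → (-1.59194,2.95224) → ×s → (-1.52826,2.83415) → (-1.53,2.83)
v2: (-2.5,-4) → rotate → (-4.34540,-1.83509) → ×s → (-4.17158,-1.76168) → (-4.17,-1.76)
v3: (2,-0.5) → rotate → (1.34880,-1.55909) → ×s → (1.29484,-1.49672) → (1.29,-1.50)
v4: (3,0.5) → rotate → (2.74195,-1.31594) → ×s → (2.63227,-1.26330) → (2.63,-1.26)
v5: (5,4) → rotate → (6.39077,0.39757) → ×s → (6.13514,0.38167) → (6.14,0.38)
v6: (-3,3) → rotate → (-0.72943,4.17946) → ×s → (-0.70026,4.01229) → (-0.70,4.01)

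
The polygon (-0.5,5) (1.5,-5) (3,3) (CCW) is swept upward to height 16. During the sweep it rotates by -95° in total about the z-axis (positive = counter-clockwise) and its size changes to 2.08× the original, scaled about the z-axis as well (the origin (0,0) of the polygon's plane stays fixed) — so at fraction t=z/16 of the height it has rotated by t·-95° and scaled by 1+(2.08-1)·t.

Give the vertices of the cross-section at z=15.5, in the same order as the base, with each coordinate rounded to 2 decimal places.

Cross-section at z=15.5: (10.26,0.66) (-10.33,-2.70) (5.92,-6.35)

t = z/height = 15.5/16 = 0.96875
s = 1 + (scale-1)·z/height = 1 + (2.08-1)·15.5/16 = 2.046250
θ = twist·z/height = -95°·15.5/16 = -92.0313° = -1.606248 rad
cos θ = -0.035445, sin θ = -0.999372 (intermediates below are computed at full precision and shown rounded to 5 d.p.)
v1: (-0.5,5) → rotate → (5.01458,0.32246) → ×s → (10.26109,0.65984) → (10.26,0.66)
v2: (1.5,-5) → rotate → (-5.05003,-1.32183) → ×s → (-10.33361,-2.70480) → (-10.33,-2.70)
v3: (3,3) → rotate → (2.89178,-3.10445) → ×s → (5.91731,-6.35248) → (5.92,-6.35)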